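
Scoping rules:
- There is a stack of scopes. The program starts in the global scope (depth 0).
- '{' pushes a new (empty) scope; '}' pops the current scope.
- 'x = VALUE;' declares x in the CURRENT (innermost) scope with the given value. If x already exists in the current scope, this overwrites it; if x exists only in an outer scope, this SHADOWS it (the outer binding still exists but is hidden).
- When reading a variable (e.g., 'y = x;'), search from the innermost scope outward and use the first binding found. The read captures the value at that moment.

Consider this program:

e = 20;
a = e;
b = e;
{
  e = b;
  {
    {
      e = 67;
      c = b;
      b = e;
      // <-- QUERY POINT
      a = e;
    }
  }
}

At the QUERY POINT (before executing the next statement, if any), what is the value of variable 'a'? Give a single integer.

Answer: 20

Derivation:
Step 1: declare e=20 at depth 0
Step 2: declare a=(read e)=20 at depth 0
Step 3: declare b=(read e)=20 at depth 0
Step 4: enter scope (depth=1)
Step 5: declare e=(read b)=20 at depth 1
Step 6: enter scope (depth=2)
Step 7: enter scope (depth=3)
Step 8: declare e=67 at depth 3
Step 9: declare c=(read b)=20 at depth 3
Step 10: declare b=(read e)=67 at depth 3
Visible at query point: a=20 b=67 c=20 e=67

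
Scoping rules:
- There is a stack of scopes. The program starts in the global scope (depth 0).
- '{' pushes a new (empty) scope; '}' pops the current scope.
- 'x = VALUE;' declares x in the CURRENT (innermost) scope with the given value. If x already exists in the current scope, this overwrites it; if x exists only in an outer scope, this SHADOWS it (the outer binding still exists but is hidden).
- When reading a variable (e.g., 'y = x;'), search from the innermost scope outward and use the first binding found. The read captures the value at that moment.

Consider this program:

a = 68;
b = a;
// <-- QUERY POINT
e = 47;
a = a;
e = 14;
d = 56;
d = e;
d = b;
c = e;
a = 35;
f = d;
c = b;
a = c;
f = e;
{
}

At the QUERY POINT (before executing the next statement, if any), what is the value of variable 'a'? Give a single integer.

Answer: 68

Derivation:
Step 1: declare a=68 at depth 0
Step 2: declare b=(read a)=68 at depth 0
Visible at query point: a=68 b=68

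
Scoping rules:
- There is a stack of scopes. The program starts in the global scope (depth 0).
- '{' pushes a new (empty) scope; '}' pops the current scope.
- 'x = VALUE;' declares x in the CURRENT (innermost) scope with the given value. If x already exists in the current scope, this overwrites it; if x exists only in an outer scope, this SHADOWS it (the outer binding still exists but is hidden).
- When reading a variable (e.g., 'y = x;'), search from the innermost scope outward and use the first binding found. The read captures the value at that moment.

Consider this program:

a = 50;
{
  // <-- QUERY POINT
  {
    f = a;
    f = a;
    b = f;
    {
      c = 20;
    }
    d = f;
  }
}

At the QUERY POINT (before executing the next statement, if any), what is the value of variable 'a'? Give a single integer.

Step 1: declare a=50 at depth 0
Step 2: enter scope (depth=1)
Visible at query point: a=50

Answer: 50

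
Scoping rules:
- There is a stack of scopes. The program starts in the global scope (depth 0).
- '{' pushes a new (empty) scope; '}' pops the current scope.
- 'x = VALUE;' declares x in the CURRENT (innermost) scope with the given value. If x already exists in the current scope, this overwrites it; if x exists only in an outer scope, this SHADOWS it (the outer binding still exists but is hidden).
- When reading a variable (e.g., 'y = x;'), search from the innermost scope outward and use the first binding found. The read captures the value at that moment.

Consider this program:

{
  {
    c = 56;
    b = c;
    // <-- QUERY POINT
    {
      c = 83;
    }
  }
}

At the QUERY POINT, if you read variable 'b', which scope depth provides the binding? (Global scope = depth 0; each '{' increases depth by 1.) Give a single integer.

Step 1: enter scope (depth=1)
Step 2: enter scope (depth=2)
Step 3: declare c=56 at depth 2
Step 4: declare b=(read c)=56 at depth 2
Visible at query point: b=56 c=56

Answer: 2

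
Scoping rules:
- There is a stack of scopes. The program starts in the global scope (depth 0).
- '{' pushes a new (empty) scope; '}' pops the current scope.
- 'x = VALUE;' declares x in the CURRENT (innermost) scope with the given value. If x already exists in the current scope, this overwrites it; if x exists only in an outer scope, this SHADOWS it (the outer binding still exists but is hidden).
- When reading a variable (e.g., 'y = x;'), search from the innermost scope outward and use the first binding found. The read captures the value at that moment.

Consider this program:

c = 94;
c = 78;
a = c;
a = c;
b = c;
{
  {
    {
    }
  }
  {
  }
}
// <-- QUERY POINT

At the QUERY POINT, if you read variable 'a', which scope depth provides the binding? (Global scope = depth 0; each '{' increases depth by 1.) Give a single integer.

Answer: 0

Derivation:
Step 1: declare c=94 at depth 0
Step 2: declare c=78 at depth 0
Step 3: declare a=(read c)=78 at depth 0
Step 4: declare a=(read c)=78 at depth 0
Step 5: declare b=(read c)=78 at depth 0
Step 6: enter scope (depth=1)
Step 7: enter scope (depth=2)
Step 8: enter scope (depth=3)
Step 9: exit scope (depth=2)
Step 10: exit scope (depth=1)
Step 11: enter scope (depth=2)
Step 12: exit scope (depth=1)
Step 13: exit scope (depth=0)
Visible at query point: a=78 b=78 c=78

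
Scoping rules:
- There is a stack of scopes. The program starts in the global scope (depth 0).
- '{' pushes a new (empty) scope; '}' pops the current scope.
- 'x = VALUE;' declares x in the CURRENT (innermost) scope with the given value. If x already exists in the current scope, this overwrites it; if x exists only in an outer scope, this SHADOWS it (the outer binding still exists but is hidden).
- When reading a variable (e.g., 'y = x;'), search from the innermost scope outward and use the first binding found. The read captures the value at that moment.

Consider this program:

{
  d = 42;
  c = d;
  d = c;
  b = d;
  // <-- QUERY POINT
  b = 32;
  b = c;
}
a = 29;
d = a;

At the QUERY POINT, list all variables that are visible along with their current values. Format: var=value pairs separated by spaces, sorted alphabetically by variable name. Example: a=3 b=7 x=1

Answer: b=42 c=42 d=42

Derivation:
Step 1: enter scope (depth=1)
Step 2: declare d=42 at depth 1
Step 3: declare c=(read d)=42 at depth 1
Step 4: declare d=(read c)=42 at depth 1
Step 5: declare b=(read d)=42 at depth 1
Visible at query point: b=42 c=42 d=42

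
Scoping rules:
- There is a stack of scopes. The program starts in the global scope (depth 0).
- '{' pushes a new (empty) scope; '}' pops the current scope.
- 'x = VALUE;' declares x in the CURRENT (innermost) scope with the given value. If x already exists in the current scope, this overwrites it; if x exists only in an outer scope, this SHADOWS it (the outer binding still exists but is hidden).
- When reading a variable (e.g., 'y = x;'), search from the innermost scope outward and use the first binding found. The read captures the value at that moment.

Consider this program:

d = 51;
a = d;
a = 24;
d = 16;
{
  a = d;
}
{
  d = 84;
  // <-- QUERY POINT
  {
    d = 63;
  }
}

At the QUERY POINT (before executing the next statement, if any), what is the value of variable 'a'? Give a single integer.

Step 1: declare d=51 at depth 0
Step 2: declare a=(read d)=51 at depth 0
Step 3: declare a=24 at depth 0
Step 4: declare d=16 at depth 0
Step 5: enter scope (depth=1)
Step 6: declare a=(read d)=16 at depth 1
Step 7: exit scope (depth=0)
Step 8: enter scope (depth=1)
Step 9: declare d=84 at depth 1
Visible at query point: a=24 d=84

Answer: 24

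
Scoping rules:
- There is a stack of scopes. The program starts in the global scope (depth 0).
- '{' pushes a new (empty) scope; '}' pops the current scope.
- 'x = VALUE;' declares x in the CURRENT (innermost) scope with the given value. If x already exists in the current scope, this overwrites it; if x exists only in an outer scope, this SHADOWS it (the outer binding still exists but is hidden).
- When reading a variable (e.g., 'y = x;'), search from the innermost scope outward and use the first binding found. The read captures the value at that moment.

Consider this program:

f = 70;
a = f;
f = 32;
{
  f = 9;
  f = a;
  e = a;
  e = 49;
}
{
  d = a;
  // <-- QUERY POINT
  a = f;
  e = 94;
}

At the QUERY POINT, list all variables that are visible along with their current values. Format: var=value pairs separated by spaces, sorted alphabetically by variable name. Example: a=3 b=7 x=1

Answer: a=70 d=70 f=32

Derivation:
Step 1: declare f=70 at depth 0
Step 2: declare a=(read f)=70 at depth 0
Step 3: declare f=32 at depth 0
Step 4: enter scope (depth=1)
Step 5: declare f=9 at depth 1
Step 6: declare f=(read a)=70 at depth 1
Step 7: declare e=(read a)=70 at depth 1
Step 8: declare e=49 at depth 1
Step 9: exit scope (depth=0)
Step 10: enter scope (depth=1)
Step 11: declare d=(read a)=70 at depth 1
Visible at query point: a=70 d=70 f=32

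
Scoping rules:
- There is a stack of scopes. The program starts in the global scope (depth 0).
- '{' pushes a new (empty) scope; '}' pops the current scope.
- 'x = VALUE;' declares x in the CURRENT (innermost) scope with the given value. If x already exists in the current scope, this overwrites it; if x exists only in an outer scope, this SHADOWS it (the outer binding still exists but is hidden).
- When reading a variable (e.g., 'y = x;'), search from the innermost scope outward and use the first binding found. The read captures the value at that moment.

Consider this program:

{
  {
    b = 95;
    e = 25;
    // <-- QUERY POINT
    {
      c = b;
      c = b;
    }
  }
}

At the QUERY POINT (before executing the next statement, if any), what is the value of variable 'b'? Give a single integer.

Step 1: enter scope (depth=1)
Step 2: enter scope (depth=2)
Step 3: declare b=95 at depth 2
Step 4: declare e=25 at depth 2
Visible at query point: b=95 e=25

Answer: 95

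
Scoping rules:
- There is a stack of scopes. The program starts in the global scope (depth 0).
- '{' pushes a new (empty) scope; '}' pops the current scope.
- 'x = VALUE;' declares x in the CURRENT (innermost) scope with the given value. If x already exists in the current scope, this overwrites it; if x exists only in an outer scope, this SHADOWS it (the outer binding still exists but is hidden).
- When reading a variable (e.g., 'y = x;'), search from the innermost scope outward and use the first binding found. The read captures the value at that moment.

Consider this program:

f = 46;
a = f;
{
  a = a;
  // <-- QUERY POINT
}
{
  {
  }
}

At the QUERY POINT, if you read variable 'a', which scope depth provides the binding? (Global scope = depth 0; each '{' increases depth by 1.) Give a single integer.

Step 1: declare f=46 at depth 0
Step 2: declare a=(read f)=46 at depth 0
Step 3: enter scope (depth=1)
Step 4: declare a=(read a)=46 at depth 1
Visible at query point: a=46 f=46

Answer: 1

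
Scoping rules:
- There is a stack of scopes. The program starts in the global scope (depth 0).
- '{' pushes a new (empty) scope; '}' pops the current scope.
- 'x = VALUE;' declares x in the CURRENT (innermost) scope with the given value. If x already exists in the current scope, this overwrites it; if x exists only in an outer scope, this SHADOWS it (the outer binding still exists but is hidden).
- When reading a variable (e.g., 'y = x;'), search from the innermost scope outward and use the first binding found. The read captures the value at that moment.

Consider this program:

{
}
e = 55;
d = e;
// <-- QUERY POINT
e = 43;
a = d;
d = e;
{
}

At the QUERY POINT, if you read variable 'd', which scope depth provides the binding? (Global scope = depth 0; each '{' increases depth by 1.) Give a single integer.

Step 1: enter scope (depth=1)
Step 2: exit scope (depth=0)
Step 3: declare e=55 at depth 0
Step 4: declare d=(read e)=55 at depth 0
Visible at query point: d=55 e=55

Answer: 0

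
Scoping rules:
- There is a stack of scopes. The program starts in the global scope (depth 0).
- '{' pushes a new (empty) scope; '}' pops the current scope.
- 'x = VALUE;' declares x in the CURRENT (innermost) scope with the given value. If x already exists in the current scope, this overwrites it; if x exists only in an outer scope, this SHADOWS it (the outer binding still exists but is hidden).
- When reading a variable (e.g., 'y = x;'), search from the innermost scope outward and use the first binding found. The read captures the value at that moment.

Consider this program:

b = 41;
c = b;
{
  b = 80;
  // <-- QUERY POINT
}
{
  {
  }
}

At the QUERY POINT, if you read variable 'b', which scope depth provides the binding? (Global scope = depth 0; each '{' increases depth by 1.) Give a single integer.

Answer: 1

Derivation:
Step 1: declare b=41 at depth 0
Step 2: declare c=(read b)=41 at depth 0
Step 3: enter scope (depth=1)
Step 4: declare b=80 at depth 1
Visible at query point: b=80 c=41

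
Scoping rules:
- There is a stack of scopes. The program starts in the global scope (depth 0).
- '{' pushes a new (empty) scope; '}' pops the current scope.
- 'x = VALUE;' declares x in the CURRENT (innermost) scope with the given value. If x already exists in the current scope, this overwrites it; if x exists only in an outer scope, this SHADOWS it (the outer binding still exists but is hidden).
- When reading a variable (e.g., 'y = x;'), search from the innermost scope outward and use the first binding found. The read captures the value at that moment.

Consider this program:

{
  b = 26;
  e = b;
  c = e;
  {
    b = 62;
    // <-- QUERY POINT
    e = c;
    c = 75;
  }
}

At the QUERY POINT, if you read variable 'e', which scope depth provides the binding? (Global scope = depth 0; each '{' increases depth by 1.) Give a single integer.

Step 1: enter scope (depth=1)
Step 2: declare b=26 at depth 1
Step 3: declare e=(read b)=26 at depth 1
Step 4: declare c=(read e)=26 at depth 1
Step 5: enter scope (depth=2)
Step 6: declare b=62 at depth 2
Visible at query point: b=62 c=26 e=26

Answer: 1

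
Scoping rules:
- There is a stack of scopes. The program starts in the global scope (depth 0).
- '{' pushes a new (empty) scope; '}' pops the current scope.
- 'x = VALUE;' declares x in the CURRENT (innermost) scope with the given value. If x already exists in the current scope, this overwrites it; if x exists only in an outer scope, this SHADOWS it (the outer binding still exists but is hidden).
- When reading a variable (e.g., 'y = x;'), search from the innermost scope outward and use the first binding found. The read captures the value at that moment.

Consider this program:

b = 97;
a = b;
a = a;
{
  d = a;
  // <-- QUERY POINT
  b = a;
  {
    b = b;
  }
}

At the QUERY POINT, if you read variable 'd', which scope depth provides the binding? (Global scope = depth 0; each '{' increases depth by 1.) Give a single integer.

Step 1: declare b=97 at depth 0
Step 2: declare a=(read b)=97 at depth 0
Step 3: declare a=(read a)=97 at depth 0
Step 4: enter scope (depth=1)
Step 5: declare d=(read a)=97 at depth 1
Visible at query point: a=97 b=97 d=97

Answer: 1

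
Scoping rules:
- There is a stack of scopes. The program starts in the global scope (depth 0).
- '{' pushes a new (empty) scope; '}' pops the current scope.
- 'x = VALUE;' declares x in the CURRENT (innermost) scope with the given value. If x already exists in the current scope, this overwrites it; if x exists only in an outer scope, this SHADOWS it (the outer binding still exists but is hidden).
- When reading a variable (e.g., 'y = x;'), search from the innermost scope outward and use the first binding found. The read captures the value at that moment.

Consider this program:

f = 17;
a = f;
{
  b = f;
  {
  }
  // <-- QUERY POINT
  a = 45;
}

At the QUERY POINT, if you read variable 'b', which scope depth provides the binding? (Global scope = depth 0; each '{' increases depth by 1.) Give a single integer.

Answer: 1

Derivation:
Step 1: declare f=17 at depth 0
Step 2: declare a=(read f)=17 at depth 0
Step 3: enter scope (depth=1)
Step 4: declare b=(read f)=17 at depth 1
Step 5: enter scope (depth=2)
Step 6: exit scope (depth=1)
Visible at query point: a=17 b=17 f=17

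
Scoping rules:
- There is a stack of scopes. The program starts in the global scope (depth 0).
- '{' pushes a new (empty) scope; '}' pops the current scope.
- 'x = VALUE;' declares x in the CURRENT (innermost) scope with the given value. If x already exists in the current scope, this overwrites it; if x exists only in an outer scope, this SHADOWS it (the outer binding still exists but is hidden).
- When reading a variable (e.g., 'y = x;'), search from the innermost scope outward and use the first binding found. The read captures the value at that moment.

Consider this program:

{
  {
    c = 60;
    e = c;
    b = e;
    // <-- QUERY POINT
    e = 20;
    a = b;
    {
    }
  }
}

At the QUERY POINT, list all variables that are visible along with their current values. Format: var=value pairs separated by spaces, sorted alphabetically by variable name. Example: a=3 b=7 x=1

Answer: b=60 c=60 e=60

Derivation:
Step 1: enter scope (depth=1)
Step 2: enter scope (depth=2)
Step 3: declare c=60 at depth 2
Step 4: declare e=(read c)=60 at depth 2
Step 5: declare b=(read e)=60 at depth 2
Visible at query point: b=60 c=60 e=60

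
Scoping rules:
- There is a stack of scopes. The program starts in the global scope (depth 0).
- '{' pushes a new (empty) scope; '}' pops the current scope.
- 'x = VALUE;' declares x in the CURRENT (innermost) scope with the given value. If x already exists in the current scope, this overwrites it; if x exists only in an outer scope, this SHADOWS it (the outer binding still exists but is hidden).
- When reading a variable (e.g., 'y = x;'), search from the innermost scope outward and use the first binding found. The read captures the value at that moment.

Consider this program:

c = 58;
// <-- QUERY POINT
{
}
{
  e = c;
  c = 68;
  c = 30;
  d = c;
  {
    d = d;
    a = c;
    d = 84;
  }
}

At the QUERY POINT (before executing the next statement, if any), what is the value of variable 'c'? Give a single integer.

Answer: 58

Derivation:
Step 1: declare c=58 at depth 0
Visible at query point: c=58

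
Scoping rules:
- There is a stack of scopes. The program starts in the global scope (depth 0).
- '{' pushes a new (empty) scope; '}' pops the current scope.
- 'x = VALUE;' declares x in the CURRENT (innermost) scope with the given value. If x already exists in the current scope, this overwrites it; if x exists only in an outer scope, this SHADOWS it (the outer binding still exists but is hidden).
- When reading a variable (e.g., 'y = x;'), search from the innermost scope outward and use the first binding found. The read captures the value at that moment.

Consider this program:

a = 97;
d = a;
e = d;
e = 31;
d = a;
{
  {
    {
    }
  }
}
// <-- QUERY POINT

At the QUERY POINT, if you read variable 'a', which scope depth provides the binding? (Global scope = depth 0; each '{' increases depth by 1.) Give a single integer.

Answer: 0

Derivation:
Step 1: declare a=97 at depth 0
Step 2: declare d=(read a)=97 at depth 0
Step 3: declare e=(read d)=97 at depth 0
Step 4: declare e=31 at depth 0
Step 5: declare d=(read a)=97 at depth 0
Step 6: enter scope (depth=1)
Step 7: enter scope (depth=2)
Step 8: enter scope (depth=3)
Step 9: exit scope (depth=2)
Step 10: exit scope (depth=1)
Step 11: exit scope (depth=0)
Visible at query point: a=97 d=97 e=31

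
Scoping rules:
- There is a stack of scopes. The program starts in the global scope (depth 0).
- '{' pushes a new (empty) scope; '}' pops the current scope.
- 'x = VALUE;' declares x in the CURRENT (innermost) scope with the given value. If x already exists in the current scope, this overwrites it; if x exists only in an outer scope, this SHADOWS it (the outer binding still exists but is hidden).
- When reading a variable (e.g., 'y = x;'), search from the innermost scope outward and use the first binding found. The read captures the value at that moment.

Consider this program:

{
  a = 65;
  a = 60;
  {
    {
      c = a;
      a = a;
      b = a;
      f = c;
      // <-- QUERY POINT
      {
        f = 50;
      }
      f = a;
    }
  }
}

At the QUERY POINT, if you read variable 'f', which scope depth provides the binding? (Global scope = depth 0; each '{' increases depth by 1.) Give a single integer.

Answer: 3

Derivation:
Step 1: enter scope (depth=1)
Step 2: declare a=65 at depth 1
Step 3: declare a=60 at depth 1
Step 4: enter scope (depth=2)
Step 5: enter scope (depth=3)
Step 6: declare c=(read a)=60 at depth 3
Step 7: declare a=(read a)=60 at depth 3
Step 8: declare b=(read a)=60 at depth 3
Step 9: declare f=(read c)=60 at depth 3
Visible at query point: a=60 b=60 c=60 f=60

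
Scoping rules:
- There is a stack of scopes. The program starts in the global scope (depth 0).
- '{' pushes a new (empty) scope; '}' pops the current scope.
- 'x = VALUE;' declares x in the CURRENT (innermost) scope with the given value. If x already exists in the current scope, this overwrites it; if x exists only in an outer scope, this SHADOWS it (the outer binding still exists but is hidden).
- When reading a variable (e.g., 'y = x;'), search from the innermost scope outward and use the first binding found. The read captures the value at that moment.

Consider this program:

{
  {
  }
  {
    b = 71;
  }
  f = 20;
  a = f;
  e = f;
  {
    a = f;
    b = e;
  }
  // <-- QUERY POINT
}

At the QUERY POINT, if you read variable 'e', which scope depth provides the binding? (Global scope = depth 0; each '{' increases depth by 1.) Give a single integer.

Step 1: enter scope (depth=1)
Step 2: enter scope (depth=2)
Step 3: exit scope (depth=1)
Step 4: enter scope (depth=2)
Step 5: declare b=71 at depth 2
Step 6: exit scope (depth=1)
Step 7: declare f=20 at depth 1
Step 8: declare a=(read f)=20 at depth 1
Step 9: declare e=(read f)=20 at depth 1
Step 10: enter scope (depth=2)
Step 11: declare a=(read f)=20 at depth 2
Step 12: declare b=(read e)=20 at depth 2
Step 13: exit scope (depth=1)
Visible at query point: a=20 e=20 f=20

Answer: 1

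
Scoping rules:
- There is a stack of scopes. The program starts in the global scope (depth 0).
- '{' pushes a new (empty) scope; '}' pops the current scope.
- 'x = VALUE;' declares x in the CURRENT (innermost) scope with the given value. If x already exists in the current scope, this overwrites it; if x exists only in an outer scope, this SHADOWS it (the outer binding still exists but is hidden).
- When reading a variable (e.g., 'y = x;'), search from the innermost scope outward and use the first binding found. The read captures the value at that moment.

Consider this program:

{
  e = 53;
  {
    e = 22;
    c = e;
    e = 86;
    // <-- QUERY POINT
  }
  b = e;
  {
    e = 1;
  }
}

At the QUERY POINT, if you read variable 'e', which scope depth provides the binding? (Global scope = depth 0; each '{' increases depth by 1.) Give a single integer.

Answer: 2

Derivation:
Step 1: enter scope (depth=1)
Step 2: declare e=53 at depth 1
Step 3: enter scope (depth=2)
Step 4: declare e=22 at depth 2
Step 5: declare c=(read e)=22 at depth 2
Step 6: declare e=86 at depth 2
Visible at query point: c=22 e=86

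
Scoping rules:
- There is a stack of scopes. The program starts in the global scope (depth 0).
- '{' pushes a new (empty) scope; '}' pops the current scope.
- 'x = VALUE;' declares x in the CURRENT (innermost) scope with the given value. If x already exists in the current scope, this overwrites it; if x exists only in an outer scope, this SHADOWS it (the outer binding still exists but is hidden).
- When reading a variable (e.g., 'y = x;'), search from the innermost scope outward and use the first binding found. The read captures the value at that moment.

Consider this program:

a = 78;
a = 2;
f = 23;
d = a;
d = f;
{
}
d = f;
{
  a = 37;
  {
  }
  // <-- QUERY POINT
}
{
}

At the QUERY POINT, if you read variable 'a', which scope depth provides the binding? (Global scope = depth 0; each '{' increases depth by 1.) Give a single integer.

Answer: 1

Derivation:
Step 1: declare a=78 at depth 0
Step 2: declare a=2 at depth 0
Step 3: declare f=23 at depth 0
Step 4: declare d=(read a)=2 at depth 0
Step 5: declare d=(read f)=23 at depth 0
Step 6: enter scope (depth=1)
Step 7: exit scope (depth=0)
Step 8: declare d=(read f)=23 at depth 0
Step 9: enter scope (depth=1)
Step 10: declare a=37 at depth 1
Step 11: enter scope (depth=2)
Step 12: exit scope (depth=1)
Visible at query point: a=37 d=23 f=23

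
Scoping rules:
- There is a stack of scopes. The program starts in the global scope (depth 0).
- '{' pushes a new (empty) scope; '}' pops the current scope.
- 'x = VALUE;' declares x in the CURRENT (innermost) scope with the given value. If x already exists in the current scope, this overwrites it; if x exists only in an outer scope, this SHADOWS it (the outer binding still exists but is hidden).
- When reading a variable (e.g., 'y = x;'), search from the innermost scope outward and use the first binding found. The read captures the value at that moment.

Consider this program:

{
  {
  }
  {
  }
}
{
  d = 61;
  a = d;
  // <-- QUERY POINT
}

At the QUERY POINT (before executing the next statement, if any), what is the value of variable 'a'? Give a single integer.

Answer: 61

Derivation:
Step 1: enter scope (depth=1)
Step 2: enter scope (depth=2)
Step 3: exit scope (depth=1)
Step 4: enter scope (depth=2)
Step 5: exit scope (depth=1)
Step 6: exit scope (depth=0)
Step 7: enter scope (depth=1)
Step 8: declare d=61 at depth 1
Step 9: declare a=(read d)=61 at depth 1
Visible at query point: a=61 d=61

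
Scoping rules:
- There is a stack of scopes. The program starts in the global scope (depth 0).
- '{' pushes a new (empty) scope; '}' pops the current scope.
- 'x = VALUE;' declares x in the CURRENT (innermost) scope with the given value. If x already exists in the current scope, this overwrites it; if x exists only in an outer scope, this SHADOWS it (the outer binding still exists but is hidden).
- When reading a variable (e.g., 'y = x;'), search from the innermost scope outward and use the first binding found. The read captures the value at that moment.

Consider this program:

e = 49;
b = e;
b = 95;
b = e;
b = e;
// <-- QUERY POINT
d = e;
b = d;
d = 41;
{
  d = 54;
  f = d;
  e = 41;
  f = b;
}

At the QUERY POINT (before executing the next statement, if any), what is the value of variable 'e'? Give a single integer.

Answer: 49

Derivation:
Step 1: declare e=49 at depth 0
Step 2: declare b=(read e)=49 at depth 0
Step 3: declare b=95 at depth 0
Step 4: declare b=(read e)=49 at depth 0
Step 5: declare b=(read e)=49 at depth 0
Visible at query point: b=49 e=49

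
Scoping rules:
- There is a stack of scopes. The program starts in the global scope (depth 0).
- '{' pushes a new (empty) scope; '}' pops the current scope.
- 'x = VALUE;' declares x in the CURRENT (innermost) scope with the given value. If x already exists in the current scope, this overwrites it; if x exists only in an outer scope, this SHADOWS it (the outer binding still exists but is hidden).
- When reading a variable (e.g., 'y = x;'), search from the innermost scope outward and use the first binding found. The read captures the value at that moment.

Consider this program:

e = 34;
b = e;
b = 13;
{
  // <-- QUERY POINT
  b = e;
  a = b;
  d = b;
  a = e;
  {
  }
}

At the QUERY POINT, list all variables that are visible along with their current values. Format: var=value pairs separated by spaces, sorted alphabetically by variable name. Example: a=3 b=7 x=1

Step 1: declare e=34 at depth 0
Step 2: declare b=(read e)=34 at depth 0
Step 3: declare b=13 at depth 0
Step 4: enter scope (depth=1)
Visible at query point: b=13 e=34

Answer: b=13 e=34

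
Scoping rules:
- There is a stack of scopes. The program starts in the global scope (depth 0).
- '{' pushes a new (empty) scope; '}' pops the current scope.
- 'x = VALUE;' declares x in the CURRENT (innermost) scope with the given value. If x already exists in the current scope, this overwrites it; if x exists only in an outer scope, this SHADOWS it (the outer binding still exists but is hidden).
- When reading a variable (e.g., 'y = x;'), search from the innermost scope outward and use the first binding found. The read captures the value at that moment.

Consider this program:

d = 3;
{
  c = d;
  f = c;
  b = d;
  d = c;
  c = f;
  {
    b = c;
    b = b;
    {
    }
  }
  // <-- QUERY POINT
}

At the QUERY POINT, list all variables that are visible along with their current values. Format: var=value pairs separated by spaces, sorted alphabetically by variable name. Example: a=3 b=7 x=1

Answer: b=3 c=3 d=3 f=3

Derivation:
Step 1: declare d=3 at depth 0
Step 2: enter scope (depth=1)
Step 3: declare c=(read d)=3 at depth 1
Step 4: declare f=(read c)=3 at depth 1
Step 5: declare b=(read d)=3 at depth 1
Step 6: declare d=(read c)=3 at depth 1
Step 7: declare c=(read f)=3 at depth 1
Step 8: enter scope (depth=2)
Step 9: declare b=(read c)=3 at depth 2
Step 10: declare b=(read b)=3 at depth 2
Step 11: enter scope (depth=3)
Step 12: exit scope (depth=2)
Step 13: exit scope (depth=1)
Visible at query point: b=3 c=3 d=3 f=3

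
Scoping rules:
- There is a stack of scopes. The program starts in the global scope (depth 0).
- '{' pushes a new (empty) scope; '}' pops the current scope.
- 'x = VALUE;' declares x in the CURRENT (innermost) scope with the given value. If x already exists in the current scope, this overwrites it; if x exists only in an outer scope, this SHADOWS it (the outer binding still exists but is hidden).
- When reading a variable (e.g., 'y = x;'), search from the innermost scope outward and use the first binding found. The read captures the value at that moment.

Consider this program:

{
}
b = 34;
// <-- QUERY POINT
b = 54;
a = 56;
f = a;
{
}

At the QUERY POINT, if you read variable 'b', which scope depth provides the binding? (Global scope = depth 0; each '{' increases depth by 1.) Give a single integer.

Answer: 0

Derivation:
Step 1: enter scope (depth=1)
Step 2: exit scope (depth=0)
Step 3: declare b=34 at depth 0
Visible at query point: b=34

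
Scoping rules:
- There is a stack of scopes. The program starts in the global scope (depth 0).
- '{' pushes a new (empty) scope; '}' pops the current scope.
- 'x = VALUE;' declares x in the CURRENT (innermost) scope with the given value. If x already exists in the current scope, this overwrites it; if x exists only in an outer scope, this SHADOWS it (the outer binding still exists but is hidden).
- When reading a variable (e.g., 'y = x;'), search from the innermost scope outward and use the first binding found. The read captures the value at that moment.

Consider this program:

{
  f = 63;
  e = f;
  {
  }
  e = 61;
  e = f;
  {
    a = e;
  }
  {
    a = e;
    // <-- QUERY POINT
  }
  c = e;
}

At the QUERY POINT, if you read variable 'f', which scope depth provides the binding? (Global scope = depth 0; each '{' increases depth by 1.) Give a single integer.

Answer: 1

Derivation:
Step 1: enter scope (depth=1)
Step 2: declare f=63 at depth 1
Step 3: declare e=(read f)=63 at depth 1
Step 4: enter scope (depth=2)
Step 5: exit scope (depth=1)
Step 6: declare e=61 at depth 1
Step 7: declare e=(read f)=63 at depth 1
Step 8: enter scope (depth=2)
Step 9: declare a=(read e)=63 at depth 2
Step 10: exit scope (depth=1)
Step 11: enter scope (depth=2)
Step 12: declare a=(read e)=63 at depth 2
Visible at query point: a=63 e=63 f=63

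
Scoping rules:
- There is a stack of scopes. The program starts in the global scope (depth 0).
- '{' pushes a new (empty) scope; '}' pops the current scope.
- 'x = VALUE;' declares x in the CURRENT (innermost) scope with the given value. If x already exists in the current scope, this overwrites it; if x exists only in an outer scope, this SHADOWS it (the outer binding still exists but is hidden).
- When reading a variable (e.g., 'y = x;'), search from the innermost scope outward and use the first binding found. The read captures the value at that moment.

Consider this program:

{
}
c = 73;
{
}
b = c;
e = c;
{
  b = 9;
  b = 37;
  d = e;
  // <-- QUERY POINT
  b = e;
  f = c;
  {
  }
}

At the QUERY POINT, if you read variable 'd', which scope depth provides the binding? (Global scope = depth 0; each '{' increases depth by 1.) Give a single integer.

Step 1: enter scope (depth=1)
Step 2: exit scope (depth=0)
Step 3: declare c=73 at depth 0
Step 4: enter scope (depth=1)
Step 5: exit scope (depth=0)
Step 6: declare b=(read c)=73 at depth 0
Step 7: declare e=(read c)=73 at depth 0
Step 8: enter scope (depth=1)
Step 9: declare b=9 at depth 1
Step 10: declare b=37 at depth 1
Step 11: declare d=(read e)=73 at depth 1
Visible at query point: b=37 c=73 d=73 e=73

Answer: 1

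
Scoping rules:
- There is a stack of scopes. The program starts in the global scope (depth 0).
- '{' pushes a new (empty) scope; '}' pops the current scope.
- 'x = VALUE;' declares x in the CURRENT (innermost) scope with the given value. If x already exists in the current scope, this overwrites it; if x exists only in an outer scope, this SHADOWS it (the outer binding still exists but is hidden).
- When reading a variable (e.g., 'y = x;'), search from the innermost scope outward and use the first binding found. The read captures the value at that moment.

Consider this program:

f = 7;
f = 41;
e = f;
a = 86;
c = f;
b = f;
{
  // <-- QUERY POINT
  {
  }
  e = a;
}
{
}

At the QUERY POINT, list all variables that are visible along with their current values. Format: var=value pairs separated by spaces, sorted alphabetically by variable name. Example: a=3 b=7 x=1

Answer: a=86 b=41 c=41 e=41 f=41

Derivation:
Step 1: declare f=7 at depth 0
Step 2: declare f=41 at depth 0
Step 3: declare e=(read f)=41 at depth 0
Step 4: declare a=86 at depth 0
Step 5: declare c=(read f)=41 at depth 0
Step 6: declare b=(read f)=41 at depth 0
Step 7: enter scope (depth=1)
Visible at query point: a=86 b=41 c=41 e=41 f=41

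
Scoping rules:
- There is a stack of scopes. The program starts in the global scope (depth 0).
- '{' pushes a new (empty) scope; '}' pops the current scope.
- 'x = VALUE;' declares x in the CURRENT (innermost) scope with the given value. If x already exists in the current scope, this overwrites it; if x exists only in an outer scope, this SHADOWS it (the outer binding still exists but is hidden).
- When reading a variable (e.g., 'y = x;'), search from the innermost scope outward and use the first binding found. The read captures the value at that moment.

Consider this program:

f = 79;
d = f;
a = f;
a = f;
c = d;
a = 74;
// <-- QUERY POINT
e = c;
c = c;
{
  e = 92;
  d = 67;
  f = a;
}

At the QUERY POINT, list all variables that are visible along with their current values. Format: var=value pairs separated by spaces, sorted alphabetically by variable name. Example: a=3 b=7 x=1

Step 1: declare f=79 at depth 0
Step 2: declare d=(read f)=79 at depth 0
Step 3: declare a=(read f)=79 at depth 0
Step 4: declare a=(read f)=79 at depth 0
Step 5: declare c=(read d)=79 at depth 0
Step 6: declare a=74 at depth 0
Visible at query point: a=74 c=79 d=79 f=79

Answer: a=74 c=79 d=79 f=79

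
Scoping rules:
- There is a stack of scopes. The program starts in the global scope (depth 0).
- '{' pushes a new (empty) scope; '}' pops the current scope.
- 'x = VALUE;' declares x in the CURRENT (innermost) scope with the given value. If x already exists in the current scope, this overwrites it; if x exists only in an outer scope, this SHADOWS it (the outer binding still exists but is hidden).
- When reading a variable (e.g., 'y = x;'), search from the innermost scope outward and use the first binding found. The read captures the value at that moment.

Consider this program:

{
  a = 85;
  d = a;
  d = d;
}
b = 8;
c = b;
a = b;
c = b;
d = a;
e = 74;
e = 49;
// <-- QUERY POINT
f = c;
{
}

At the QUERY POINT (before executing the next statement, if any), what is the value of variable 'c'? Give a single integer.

Step 1: enter scope (depth=1)
Step 2: declare a=85 at depth 1
Step 3: declare d=(read a)=85 at depth 1
Step 4: declare d=(read d)=85 at depth 1
Step 5: exit scope (depth=0)
Step 6: declare b=8 at depth 0
Step 7: declare c=(read b)=8 at depth 0
Step 8: declare a=(read b)=8 at depth 0
Step 9: declare c=(read b)=8 at depth 0
Step 10: declare d=(read a)=8 at depth 0
Step 11: declare e=74 at depth 0
Step 12: declare e=49 at depth 0
Visible at query point: a=8 b=8 c=8 d=8 e=49

Answer: 8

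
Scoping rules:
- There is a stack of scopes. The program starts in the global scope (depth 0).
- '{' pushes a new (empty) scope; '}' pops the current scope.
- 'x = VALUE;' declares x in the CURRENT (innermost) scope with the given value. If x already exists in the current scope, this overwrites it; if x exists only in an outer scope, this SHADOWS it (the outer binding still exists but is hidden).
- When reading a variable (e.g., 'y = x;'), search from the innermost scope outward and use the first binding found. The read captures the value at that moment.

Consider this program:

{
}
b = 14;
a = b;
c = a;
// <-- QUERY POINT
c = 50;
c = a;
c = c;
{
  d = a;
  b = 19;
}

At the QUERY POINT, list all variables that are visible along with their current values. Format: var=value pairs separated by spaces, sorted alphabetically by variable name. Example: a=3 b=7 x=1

Step 1: enter scope (depth=1)
Step 2: exit scope (depth=0)
Step 3: declare b=14 at depth 0
Step 4: declare a=(read b)=14 at depth 0
Step 5: declare c=(read a)=14 at depth 0
Visible at query point: a=14 b=14 c=14

Answer: a=14 b=14 c=14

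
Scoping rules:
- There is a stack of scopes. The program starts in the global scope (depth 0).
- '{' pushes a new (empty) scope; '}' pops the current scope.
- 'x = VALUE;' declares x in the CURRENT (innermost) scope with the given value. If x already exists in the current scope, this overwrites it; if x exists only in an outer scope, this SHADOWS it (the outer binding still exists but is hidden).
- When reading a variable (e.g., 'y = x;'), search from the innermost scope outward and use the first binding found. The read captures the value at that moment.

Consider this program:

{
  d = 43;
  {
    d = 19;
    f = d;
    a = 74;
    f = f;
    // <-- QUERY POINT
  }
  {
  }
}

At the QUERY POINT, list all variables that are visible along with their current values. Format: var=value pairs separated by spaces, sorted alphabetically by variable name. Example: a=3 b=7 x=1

Answer: a=74 d=19 f=19

Derivation:
Step 1: enter scope (depth=1)
Step 2: declare d=43 at depth 1
Step 3: enter scope (depth=2)
Step 4: declare d=19 at depth 2
Step 5: declare f=(read d)=19 at depth 2
Step 6: declare a=74 at depth 2
Step 7: declare f=(read f)=19 at depth 2
Visible at query point: a=74 d=19 f=19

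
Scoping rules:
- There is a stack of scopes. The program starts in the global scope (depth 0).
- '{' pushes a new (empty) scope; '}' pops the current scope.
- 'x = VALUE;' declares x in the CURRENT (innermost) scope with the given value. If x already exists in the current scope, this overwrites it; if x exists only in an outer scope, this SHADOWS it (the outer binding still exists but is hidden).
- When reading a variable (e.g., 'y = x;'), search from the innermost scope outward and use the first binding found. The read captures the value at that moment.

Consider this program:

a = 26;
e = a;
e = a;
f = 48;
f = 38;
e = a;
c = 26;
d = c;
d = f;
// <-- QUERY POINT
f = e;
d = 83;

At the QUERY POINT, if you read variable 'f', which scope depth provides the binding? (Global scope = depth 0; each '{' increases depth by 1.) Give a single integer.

Step 1: declare a=26 at depth 0
Step 2: declare e=(read a)=26 at depth 0
Step 3: declare e=(read a)=26 at depth 0
Step 4: declare f=48 at depth 0
Step 5: declare f=38 at depth 0
Step 6: declare e=(read a)=26 at depth 0
Step 7: declare c=26 at depth 0
Step 8: declare d=(read c)=26 at depth 0
Step 9: declare d=(read f)=38 at depth 0
Visible at query point: a=26 c=26 d=38 e=26 f=38

Answer: 0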